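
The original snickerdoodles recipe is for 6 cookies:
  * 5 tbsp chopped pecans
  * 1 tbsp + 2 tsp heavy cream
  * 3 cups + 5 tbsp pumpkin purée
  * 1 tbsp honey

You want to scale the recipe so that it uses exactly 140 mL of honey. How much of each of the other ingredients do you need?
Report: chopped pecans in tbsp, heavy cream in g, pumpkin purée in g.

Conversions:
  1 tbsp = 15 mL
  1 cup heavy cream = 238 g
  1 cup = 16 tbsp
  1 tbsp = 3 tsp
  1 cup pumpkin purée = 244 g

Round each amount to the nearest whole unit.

chopped pecans: 47 tbsp; heavy cream: 231 g; pumpkin purée: 7544 g

The original recipe has 15 mL of honey, so the scaling factor is 140 ÷ 15 = 28/3.
chopped pecans: 5 tbsp × 28/3 ≈ 47 tbsp
heavy cream: (1 tbsp + 2 tsp = 5/3 tbsp) × 28/3 ÷ 16 tbsp/cup × 238 g/cup ≈ 231 g
pumpkin purée: (3 cup + 5 tbsp = 3.3125 cup) × 28/3 × 244 g/cup ≈ 7544 g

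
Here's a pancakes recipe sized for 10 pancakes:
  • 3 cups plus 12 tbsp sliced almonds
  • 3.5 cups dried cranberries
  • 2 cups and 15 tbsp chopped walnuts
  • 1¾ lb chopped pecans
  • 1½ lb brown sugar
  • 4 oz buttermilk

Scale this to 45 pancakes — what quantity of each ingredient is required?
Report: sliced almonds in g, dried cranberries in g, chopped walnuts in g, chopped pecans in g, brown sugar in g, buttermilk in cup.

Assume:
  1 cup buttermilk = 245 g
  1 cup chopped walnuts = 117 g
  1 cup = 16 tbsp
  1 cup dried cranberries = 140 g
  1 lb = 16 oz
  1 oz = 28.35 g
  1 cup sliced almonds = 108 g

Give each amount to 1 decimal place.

Scaling factor: 45/10 = 9/2 = 4.5.
sliced almonds: (3 cup + 12 tbsp = 3.75 cup) × 9/2 × 108 g/cup = 1822.5 g
dried cranberries: 3.5 cup × 9/2 × 140 g/cup = 2205.0 g
chopped walnuts: (2 cup + 15 tbsp = 2.9375 cup) × 9/2 × 117 g/cup ≈ 1546.6 g
chopped pecans: 1.75 lb × 9/2 × 16 oz/lb × 28.35 g/oz = 3572.1 g
brown sugar: 1.5 lb × 9/2 × 16 oz/lb × 28.35 g/oz = 3061.8 g
buttermilk: 4 oz × 9/2 × 28.35 g/oz ÷ 245 g/cup ≈ 2.1 cup

sliced almonds: 1822.5 g; dried cranberries: 2205.0 g; chopped walnuts: 1546.6 g; chopped pecans: 3572.1 g; brown sugar: 3061.8 g; buttermilk: 2.1 cup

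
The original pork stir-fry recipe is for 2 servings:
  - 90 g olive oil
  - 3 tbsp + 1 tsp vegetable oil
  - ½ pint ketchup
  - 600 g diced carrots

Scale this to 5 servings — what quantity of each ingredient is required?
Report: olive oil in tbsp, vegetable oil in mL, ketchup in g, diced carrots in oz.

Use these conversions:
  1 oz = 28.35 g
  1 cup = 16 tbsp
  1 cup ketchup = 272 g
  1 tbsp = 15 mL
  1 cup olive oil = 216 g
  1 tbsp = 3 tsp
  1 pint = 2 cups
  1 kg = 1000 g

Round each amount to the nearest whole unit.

Scaling factor: 5/2 = 2.5.
olive oil: 90 g × 5/2 ÷ 216 g/cup × 16 tbsp/cup ≈ 17 tbsp
vegetable oil: (3 tbsp + 1 tsp = 10/3 tbsp) × 5/2 × 15 mL/tbsp = 125 mL
ketchup: 0.5 pint × 5/2 × 2 cup/pint × 272 g/cup = 680 g
diced carrots: 600 g × 5/2 ÷ 28.35 g/oz ≈ 53 oz

olive oil: 17 tbsp; vegetable oil: 125 mL; ketchup: 680 g; diced carrots: 53 oz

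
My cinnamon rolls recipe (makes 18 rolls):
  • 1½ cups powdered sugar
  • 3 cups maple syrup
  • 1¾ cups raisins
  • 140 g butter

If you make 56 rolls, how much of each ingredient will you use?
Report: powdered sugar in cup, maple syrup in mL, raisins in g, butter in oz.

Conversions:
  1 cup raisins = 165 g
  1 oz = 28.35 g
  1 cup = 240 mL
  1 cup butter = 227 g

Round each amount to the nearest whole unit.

powdered sugar: 5 cup; maple syrup: 2240 mL; raisins: 898 g; butter: 15 oz

Scaling factor: 56/18 = 28/9.
powdered sugar: 1.5 cup × 28/9 ≈ 5 cup
maple syrup: 3 cup × 28/9 × 240 mL/cup = 2240 mL
raisins: 1.75 cup × 28/9 × 165 g/cup ≈ 898 g
butter: 140 g × 28/9 ÷ 28.35 g/oz ≈ 15 oz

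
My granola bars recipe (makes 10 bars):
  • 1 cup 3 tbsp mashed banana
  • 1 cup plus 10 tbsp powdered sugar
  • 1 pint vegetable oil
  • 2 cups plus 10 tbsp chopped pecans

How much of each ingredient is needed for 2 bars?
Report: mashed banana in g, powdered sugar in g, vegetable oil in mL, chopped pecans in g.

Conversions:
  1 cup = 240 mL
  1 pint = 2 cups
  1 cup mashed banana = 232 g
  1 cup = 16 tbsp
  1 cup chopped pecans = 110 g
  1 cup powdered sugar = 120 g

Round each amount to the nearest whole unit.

Scaling factor: 2/10 = 1/5 = 0.2.
mashed banana: (1 cup + 3 tbsp = 1.1875 cup) × 1/5 × 232 g/cup ≈ 55 g
powdered sugar: (1 cup + 10 tbsp = 1.625 cup) × 1/5 × 120 g/cup = 39 g
vegetable oil: 1 pint × 1/5 × 2 cup/pint × 240 mL/cup = 96 mL
chopped pecans: (2 cup + 10 tbsp = 2.625 cup) × 1/5 × 110 g/cup ≈ 58 g

mashed banana: 55 g; powdered sugar: 39 g; vegetable oil: 96 mL; chopped pecans: 58 g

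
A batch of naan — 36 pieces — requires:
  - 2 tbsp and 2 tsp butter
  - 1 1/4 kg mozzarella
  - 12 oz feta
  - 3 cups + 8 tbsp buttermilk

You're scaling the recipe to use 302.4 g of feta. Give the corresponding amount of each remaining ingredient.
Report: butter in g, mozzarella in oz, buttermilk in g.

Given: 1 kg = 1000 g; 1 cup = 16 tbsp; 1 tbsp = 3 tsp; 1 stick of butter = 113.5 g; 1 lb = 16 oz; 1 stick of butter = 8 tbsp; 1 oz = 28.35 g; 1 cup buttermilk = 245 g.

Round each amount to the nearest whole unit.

butter: 34 g; mozzarella: 39 oz; buttermilk: 762 g

The original recipe has 340.2 g of feta, so the scaling factor is 302.4 ÷ 340.2 = 8/9.
butter: (2 tbsp + 2 tsp = 8/3 tbsp) × 8/9 ÷ 8 tbsp/stick × 113.5 g/stick ≈ 34 g
mozzarella: 1.25 kg × 8/9 × 1000 g/kg ÷ 28.35 g/oz ≈ 39 oz
buttermilk: (3 cup + 8 tbsp = 3.5 cup) × 8/9 × 245 g/cup ≈ 762 g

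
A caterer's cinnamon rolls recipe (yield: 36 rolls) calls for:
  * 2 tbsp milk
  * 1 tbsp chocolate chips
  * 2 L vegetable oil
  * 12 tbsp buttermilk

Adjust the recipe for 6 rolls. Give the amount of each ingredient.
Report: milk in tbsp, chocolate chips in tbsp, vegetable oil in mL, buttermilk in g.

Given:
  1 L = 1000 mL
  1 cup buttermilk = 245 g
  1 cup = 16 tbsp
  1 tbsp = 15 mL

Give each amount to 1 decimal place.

milk: 0.3 tbsp; chocolate chips: 0.2 tbsp; vegetable oil: 333.3 mL; buttermilk: 30.6 g

Scaling factor: 6/36 = 1/6.
milk: 2 tbsp × 1/6 ≈ 0.3 tbsp
chocolate chips: 1 tbsp × 1/6 ≈ 0.2 tbsp
vegetable oil: 2 L × 1/6 × 1000 mL/L ≈ 333.3 mL
buttermilk: 12 tbsp × 1/6 ÷ 16 tbsp/cup × 245 g/cup ≈ 30.6 g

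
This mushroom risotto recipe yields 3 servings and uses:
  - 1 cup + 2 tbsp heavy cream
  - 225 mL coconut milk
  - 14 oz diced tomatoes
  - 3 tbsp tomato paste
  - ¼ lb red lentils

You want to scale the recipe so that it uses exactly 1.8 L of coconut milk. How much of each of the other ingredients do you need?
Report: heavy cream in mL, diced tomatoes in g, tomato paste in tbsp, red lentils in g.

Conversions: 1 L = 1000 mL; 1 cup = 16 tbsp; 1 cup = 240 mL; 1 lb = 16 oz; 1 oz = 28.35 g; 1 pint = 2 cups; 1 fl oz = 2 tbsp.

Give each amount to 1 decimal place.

heavy cream: 2160.0 mL; diced tomatoes: 3175.2 g; tomato paste: 24.0 tbsp; red lentils: 907.2 g

The original recipe has 0.225 L of coconut milk, so the scaling factor is 1.8 ÷ 0.225 = 8.
heavy cream: (1 cup + 2 tbsp = 1.125 cup) × 8 × 240 mL/cup = 2160.0 mL
diced tomatoes: 14 oz × 8 × 28.35 g/oz = 3175.2 g
tomato paste: 3 tbsp × 8 = 24.0 tbsp
red lentils: 0.25 lb × 8 × 16 oz/lb × 28.35 g/oz = 907.2 g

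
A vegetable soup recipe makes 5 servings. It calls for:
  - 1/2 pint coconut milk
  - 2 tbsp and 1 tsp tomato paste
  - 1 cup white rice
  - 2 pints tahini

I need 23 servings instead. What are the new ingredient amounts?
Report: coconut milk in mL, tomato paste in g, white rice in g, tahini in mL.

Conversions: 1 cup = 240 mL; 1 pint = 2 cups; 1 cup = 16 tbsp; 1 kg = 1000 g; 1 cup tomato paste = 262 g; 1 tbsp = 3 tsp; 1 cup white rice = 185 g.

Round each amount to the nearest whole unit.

Scaling factor: 23/5 = 4.6.
coconut milk: 0.5 pint × 23/5 × 2 cup/pint × 240 mL/cup = 1104 mL
tomato paste: (2 tbsp + 1 tsp = 7/3 tbsp) × 23/5 ÷ 16 tbsp/cup × 262 g/cup ≈ 176 g
white rice: 1 cup × 23/5 × 185 g/cup = 851 g
tahini: 2 pint × 23/5 × 2 cup/pint × 240 mL/cup = 4416 mL

coconut milk: 1104 mL; tomato paste: 176 g; white rice: 851 g; tahini: 4416 mL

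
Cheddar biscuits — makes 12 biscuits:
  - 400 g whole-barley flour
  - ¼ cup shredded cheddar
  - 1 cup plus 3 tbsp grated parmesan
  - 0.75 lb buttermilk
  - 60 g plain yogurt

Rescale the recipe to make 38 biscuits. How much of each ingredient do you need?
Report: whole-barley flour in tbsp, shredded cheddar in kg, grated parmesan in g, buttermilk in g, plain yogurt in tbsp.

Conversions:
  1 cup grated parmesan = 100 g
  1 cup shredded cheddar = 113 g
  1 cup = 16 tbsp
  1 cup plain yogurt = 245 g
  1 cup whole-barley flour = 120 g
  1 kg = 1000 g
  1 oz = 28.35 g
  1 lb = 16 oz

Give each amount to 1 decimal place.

whole-barley flour: 168.9 tbsp; shredded cheddar: 0.1 kg; grated parmesan: 376.0 g; buttermilk: 1077.3 g; plain yogurt: 12.4 tbsp

Scaling factor: 38/12 = 19/6.
whole-barley flour: 400 g × 19/6 ÷ 120 g/cup × 16 tbsp/cup ≈ 168.9 tbsp
shredded cheddar: 0.25 cup × 19/6 × 113 g/cup ÷ 1000 g/kg ≈ 0.1 kg
grated parmesan: (1 cup + 3 tbsp = 1.1875 cup) × 19/6 × 100 g/cup ≈ 376.0 g
buttermilk: 0.75 lb × 19/6 × 16 oz/lb × 28.35 g/oz = 1077.3 g
plain yogurt: 60 g × 19/6 ÷ 245 g/cup × 16 tbsp/cup ≈ 12.4 tbsp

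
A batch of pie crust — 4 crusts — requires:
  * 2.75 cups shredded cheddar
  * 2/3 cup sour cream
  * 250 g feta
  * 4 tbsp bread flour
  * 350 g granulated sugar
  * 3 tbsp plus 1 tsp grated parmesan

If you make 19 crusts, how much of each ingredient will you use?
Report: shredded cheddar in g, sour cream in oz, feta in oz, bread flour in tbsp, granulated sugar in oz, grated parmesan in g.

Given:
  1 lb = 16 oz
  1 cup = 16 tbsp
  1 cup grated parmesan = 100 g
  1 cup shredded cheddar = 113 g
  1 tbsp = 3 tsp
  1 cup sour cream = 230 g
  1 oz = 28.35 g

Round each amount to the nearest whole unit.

Scaling factor: 19/4 = 4.75.
shredded cheddar: 2.75 cup × 19/4 × 113 g/cup ≈ 1476 g
sour cream: 2/3 cup × 19/4 × 230 g/cup ÷ 28.35 g/oz ≈ 26 oz
feta: 250 g × 19/4 ÷ 28.35 g/oz ≈ 42 oz
bread flour: 4 tbsp × 19/4 = 19 tbsp
granulated sugar: 350 g × 19/4 ÷ 28.35 g/oz ≈ 59 oz
grated parmesan: (3 tbsp + 1 tsp = 10/3 tbsp) × 19/4 ÷ 16 tbsp/cup × 100 g/cup ≈ 99 g

shredded cheddar: 1476 g; sour cream: 26 oz; feta: 42 oz; bread flour: 19 tbsp; granulated sugar: 59 oz; grated parmesan: 99 g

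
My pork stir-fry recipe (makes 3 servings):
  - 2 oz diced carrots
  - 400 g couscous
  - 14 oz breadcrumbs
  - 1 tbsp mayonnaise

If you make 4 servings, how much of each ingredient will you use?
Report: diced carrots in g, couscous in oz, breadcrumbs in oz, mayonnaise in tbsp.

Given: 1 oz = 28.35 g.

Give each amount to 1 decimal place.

Scaling factor: 4/3.
diced carrots: 2 oz × 4/3 × 28.35 g/oz = 75.6 g
couscous: 400 g × 4/3 ÷ 28.35 g/oz ≈ 18.8 oz
breadcrumbs: 14 oz × 4/3 ≈ 18.7 oz
mayonnaise: 1 tbsp × 4/3 ≈ 1.3 tbsp

diced carrots: 75.6 g; couscous: 18.8 oz; breadcrumbs: 18.7 oz; mayonnaise: 1.3 tbsp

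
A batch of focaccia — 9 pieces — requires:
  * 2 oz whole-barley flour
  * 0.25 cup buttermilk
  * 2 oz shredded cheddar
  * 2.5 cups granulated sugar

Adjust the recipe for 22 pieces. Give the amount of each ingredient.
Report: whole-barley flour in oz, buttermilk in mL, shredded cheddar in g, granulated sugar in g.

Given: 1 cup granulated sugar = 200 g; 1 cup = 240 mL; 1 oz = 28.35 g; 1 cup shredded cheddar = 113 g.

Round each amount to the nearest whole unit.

whole-barley flour: 5 oz; buttermilk: 147 mL; shredded cheddar: 139 g; granulated sugar: 1222 g

Scaling factor: 22/9.
whole-barley flour: 2 oz × 22/9 ≈ 5 oz
buttermilk: 0.25 cup × 22/9 × 240 mL/cup ≈ 147 mL
shredded cheddar: 2 oz × 22/9 × 28.35 g/oz ≈ 139 g
granulated sugar: 2.5 cup × 22/9 × 200 g/cup ≈ 1222 g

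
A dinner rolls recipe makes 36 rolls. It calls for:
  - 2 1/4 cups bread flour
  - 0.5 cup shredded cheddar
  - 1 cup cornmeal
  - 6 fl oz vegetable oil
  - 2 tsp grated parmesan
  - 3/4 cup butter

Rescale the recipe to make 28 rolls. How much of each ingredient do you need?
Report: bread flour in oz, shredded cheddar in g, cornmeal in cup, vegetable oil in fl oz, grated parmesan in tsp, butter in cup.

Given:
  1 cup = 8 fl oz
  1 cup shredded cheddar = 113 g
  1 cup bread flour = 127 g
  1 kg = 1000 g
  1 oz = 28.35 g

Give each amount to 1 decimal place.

bread flour: 7.8 oz; shredded cheddar: 43.9 g; cornmeal: 0.8 cup; vegetable oil: 4.7 fl oz; grated parmesan: 1.6 tsp; butter: 0.6 cup

Scaling factor: 28/36 = 7/9.
bread flour: 2.25 cup × 7/9 × 127 g/cup ÷ 28.35 g/oz ≈ 7.8 oz
shredded cheddar: 0.5 cup × 7/9 × 113 g/cup ≈ 43.9 g
cornmeal: 1 cup × 7/9 ≈ 0.8 cup
vegetable oil: 6 fl oz × 7/9 ≈ 4.7 fl oz
grated parmesan: 2 tsp × 7/9 ≈ 1.6 tsp
butter: 0.75 cup × 7/9 ≈ 0.6 cup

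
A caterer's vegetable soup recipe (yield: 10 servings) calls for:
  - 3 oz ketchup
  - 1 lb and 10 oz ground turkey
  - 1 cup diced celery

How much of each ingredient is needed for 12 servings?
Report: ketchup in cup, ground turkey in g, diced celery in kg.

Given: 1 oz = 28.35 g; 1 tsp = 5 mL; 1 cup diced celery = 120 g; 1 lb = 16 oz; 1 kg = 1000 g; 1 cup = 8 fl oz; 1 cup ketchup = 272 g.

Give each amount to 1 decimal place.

Scaling factor: 12/10 = 6/5 = 1.2.
ketchup: 3 oz × 6/5 × 28.35 g/oz ÷ 272 g/cup ≈ 0.4 cup
ground turkey: (1 lb + 10 oz = 1.625 lb) × 6/5 × 16 oz/lb × 28.35 g/oz ≈ 884.5 g
diced celery: 1 cup × 6/5 × 120 g/cup ÷ 1000 g/kg ≈ 0.1 kg

ketchup: 0.4 cup; ground turkey: 884.5 g; diced celery: 0.1 kg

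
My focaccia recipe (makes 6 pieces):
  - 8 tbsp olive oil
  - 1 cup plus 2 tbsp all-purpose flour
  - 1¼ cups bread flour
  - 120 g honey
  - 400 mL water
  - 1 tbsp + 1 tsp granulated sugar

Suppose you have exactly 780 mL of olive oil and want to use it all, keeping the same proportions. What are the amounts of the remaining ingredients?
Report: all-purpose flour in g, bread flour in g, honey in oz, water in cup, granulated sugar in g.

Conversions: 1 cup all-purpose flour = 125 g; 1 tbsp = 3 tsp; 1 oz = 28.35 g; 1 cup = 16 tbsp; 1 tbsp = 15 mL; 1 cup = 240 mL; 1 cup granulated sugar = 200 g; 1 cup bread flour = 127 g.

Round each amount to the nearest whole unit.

all-purpose flour: 914 g; bread flour: 1032 g; honey: 28 oz; water: 11 cup; granulated sugar: 108 g

The original recipe has 120 mL of olive oil, so the scaling factor is 780 ÷ 120 = 13/2 = 6.5.
all-purpose flour: (1 cup + 2 tbsp = 1.125 cup) × 13/2 × 125 g/cup ≈ 914 g
bread flour: 1.25 cup × 13/2 × 127 g/cup ≈ 1032 g
honey: 120 g × 13/2 ÷ 28.35 g/oz ≈ 28 oz
water: 400 mL × 13/2 ÷ 240 mL/cup ≈ 11 cup
granulated sugar: (1 tbsp + 1 tsp = 4/3 tbsp) × 13/2 ÷ 16 tbsp/cup × 200 g/cup ≈ 108 g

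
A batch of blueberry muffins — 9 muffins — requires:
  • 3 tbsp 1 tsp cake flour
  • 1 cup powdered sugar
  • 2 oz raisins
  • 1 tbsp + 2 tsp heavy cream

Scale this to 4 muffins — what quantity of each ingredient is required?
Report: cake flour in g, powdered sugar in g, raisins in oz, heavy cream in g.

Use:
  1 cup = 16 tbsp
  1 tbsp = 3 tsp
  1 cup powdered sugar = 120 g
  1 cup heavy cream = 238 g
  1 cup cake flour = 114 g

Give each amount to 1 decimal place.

cake flour: 10.6 g; powdered sugar: 53.3 g; raisins: 0.9 oz; heavy cream: 11.0 g

Scaling factor: 4/9.
cake flour: (3 tbsp + 1 tsp = 10/3 tbsp) × 4/9 ÷ 16 tbsp/cup × 114 g/cup ≈ 10.6 g
powdered sugar: 1 cup × 4/9 × 120 g/cup ≈ 53.3 g
raisins: 2 oz × 4/9 ≈ 0.9 oz
heavy cream: (1 tbsp + 2 tsp = 5/3 tbsp) × 4/9 ÷ 16 tbsp/cup × 238 g/cup ≈ 11.0 g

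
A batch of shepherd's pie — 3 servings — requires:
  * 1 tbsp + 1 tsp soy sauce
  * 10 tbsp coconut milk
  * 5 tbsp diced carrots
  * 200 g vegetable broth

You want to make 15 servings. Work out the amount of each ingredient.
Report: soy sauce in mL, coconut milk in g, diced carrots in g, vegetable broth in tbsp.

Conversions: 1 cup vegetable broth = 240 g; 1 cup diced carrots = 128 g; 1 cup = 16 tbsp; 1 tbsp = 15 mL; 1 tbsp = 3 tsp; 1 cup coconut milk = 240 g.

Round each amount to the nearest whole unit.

Scaling factor: 15/3 = 5.
soy sauce: (1 tbsp + 1 tsp = 4/3 tbsp) × 5 × 15 mL/tbsp = 100 mL
coconut milk: 10 tbsp × 5 ÷ 16 tbsp/cup × 240 g/cup = 750 g
diced carrots: 5 tbsp × 5 ÷ 16 tbsp/cup × 128 g/cup = 200 g
vegetable broth: 200 g × 5 ÷ 240 g/cup × 16 tbsp/cup ≈ 67 tbsp

soy sauce: 100 mL; coconut milk: 750 g; diced carrots: 200 g; vegetable broth: 67 tbsp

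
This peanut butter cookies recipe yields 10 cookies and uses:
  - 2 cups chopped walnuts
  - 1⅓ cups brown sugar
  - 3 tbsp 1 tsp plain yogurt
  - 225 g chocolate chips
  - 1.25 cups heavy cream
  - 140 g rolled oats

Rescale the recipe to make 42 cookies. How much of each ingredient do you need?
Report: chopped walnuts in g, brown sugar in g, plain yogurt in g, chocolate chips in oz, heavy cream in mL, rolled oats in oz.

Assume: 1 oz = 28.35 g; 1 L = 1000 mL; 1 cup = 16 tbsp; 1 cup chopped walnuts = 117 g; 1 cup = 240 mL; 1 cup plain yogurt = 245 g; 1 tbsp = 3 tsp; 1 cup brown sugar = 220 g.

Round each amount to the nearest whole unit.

chopped walnuts: 983 g; brown sugar: 1232 g; plain yogurt: 214 g; chocolate chips: 33 oz; heavy cream: 1260 mL; rolled oats: 21 oz

Scaling factor: 42/10 = 21/5 = 4.2.
chopped walnuts: 2 cup × 21/5 × 117 g/cup ≈ 983 g
brown sugar: 4/3 cup × 21/5 × 220 g/cup = 1232 g
plain yogurt: (3 tbsp + 1 tsp = 10/3 tbsp) × 21/5 ÷ 16 tbsp/cup × 245 g/cup ≈ 214 g
chocolate chips: 225 g × 21/5 ÷ 28.35 g/oz ≈ 33 oz
heavy cream: 1.25 cup × 21/5 × 240 mL/cup = 1260 mL
rolled oats: 140 g × 21/5 ÷ 28.35 g/oz ≈ 21 oz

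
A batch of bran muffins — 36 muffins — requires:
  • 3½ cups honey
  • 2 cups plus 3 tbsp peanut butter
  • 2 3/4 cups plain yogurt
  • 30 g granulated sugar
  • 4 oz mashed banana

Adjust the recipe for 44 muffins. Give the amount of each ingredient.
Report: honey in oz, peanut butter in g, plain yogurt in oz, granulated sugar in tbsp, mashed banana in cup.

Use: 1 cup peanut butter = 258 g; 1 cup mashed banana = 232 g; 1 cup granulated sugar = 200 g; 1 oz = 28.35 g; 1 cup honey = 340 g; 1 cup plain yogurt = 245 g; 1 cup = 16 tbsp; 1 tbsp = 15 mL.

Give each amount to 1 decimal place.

Scaling factor: 44/36 = 11/9.
honey: 3.5 cup × 11/9 × 340 g/cup ÷ 28.35 g/oz ≈ 51.3 oz
peanut butter: (2 cup + 3 tbsp = 2.1875 cup) × 11/9 × 258 g/cup ≈ 689.8 g
plain yogurt: 2.75 cup × 11/9 × 245 g/cup ÷ 28.35 g/oz ≈ 29.0 oz
granulated sugar: 30 g × 11/9 ÷ 200 g/cup × 16 tbsp/cup ≈ 2.9 tbsp
mashed banana: 4 oz × 11/9 × 28.35 g/oz ÷ 232 g/cup ≈ 0.6 cup

honey: 51.3 oz; peanut butter: 689.8 g; plain yogurt: 29.0 oz; granulated sugar: 2.9 tbsp; mashed banana: 0.6 cup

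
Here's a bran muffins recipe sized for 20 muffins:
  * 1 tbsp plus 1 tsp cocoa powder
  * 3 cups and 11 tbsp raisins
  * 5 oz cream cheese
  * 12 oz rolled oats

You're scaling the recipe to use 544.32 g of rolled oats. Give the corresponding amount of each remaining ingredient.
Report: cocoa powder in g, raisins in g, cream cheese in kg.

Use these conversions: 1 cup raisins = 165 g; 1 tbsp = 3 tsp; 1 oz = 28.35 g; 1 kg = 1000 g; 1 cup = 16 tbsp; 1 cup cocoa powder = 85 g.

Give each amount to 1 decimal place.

The original recipe has 340.2 g of rolled oats, so the scaling factor is 544.32 ÷ 340.2 = 8/5 = 1.6.
cocoa powder: (1 tbsp + 1 tsp = 4/3 tbsp) × 8/5 ÷ 16 tbsp/cup × 85 g/cup ≈ 11.3 g
raisins: (3 cup + 11 tbsp = 3.6875 cup) × 8/5 × 165 g/cup = 973.5 g
cream cheese: 5 oz × 8/5 × 28.35 g/oz ÷ 1000 g/kg ≈ 0.2 kg

cocoa powder: 11.3 g; raisins: 973.5 g; cream cheese: 0.2 kg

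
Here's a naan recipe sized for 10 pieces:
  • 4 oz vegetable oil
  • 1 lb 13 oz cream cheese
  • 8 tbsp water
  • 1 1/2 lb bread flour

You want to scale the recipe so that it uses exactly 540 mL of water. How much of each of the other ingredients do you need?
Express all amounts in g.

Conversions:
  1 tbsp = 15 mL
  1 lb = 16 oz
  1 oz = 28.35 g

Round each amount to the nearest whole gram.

vegetable oil: 510 g; cream cheese: 3700 g; bread flour: 3062 g

The original recipe has 120 mL of water, so the scaling factor is 540 ÷ 120 = 9/2 = 4.5.
vegetable oil: 4 oz × 9/2 × 28.35 g/oz ≈ 510 g
cream cheese: (1 lb + 13 oz = 1.8125 lb) × 9/2 × 16 oz/lb × 28.35 g/oz ≈ 3700 g
bread flour: 1.5 lb × 9/2 × 16 oz/lb × 28.35 g/oz ≈ 3062 g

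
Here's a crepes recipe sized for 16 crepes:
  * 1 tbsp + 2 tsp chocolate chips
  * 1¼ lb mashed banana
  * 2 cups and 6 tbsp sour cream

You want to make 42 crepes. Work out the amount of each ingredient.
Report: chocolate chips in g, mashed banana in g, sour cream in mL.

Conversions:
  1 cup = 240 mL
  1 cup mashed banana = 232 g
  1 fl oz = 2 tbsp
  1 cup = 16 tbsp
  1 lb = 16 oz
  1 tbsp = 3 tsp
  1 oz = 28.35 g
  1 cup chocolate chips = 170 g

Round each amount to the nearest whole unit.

chocolate chips: 46 g; mashed banana: 1488 g; sour cream: 1496 mL

Scaling factor: 42/16 = 21/8 = 2.625.
chocolate chips: (1 tbsp + 2 tsp = 5/3 tbsp) × 21/8 ÷ 16 tbsp/cup × 170 g/cup ≈ 46 g
mashed banana: 1.25 lb × 21/8 × 16 oz/lb × 28.35 g/oz ≈ 1488 g
sour cream: (2 cup + 6 tbsp = 2.375 cup) × 21/8 × 240 mL/cup ≈ 1496 mL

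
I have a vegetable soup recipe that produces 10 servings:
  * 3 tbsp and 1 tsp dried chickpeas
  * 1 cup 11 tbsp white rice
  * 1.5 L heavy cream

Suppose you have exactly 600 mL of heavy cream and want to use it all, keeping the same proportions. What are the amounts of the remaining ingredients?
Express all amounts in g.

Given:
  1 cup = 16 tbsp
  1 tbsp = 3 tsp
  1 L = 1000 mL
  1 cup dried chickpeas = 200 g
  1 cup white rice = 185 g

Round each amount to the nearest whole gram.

The original recipe has 1500 mL of heavy cream, so the scaling factor is 600 ÷ 1500 = 2/5 = 0.4.
dried chickpeas: (3 tbsp + 1 tsp = 10/3 tbsp) × 2/5 ÷ 16 tbsp/cup × 200 g/cup ≈ 17 g
white rice: (1 cup + 11 tbsp = 1.6875 cup) × 2/5 × 185 g/cup ≈ 125 g

dried chickpeas: 17 g; white rice: 125 g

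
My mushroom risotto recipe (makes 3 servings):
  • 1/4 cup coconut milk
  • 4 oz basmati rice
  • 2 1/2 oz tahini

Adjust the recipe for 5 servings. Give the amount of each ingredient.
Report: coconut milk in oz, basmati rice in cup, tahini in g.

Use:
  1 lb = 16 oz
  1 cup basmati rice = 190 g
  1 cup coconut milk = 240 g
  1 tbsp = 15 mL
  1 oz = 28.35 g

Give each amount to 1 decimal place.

coconut milk: 3.5 oz; basmati rice: 1.0 cup; tahini: 118.1 g

Scaling factor: 5/3.
coconut milk: 0.25 cup × 5/3 × 240 g/cup ÷ 28.35 g/oz ≈ 3.5 oz
basmati rice: 4 oz × 5/3 × 28.35 g/oz ÷ 190 g/cup ≈ 1.0 cup
tahini: 2.5 oz × 5/3 × 28.35 g/oz ≈ 118.1 g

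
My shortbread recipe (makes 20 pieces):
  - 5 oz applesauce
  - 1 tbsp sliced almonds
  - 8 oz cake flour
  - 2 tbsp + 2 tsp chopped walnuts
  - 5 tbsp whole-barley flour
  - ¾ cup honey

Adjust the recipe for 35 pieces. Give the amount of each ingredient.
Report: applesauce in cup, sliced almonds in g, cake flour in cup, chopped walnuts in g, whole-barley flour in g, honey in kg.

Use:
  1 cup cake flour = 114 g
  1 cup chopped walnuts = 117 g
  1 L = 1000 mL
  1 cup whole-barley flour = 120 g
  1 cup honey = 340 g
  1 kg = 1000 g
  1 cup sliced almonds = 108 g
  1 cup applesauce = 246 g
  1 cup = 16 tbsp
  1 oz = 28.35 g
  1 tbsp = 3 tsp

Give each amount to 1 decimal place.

applesauce: 1.0 cup; sliced almonds: 11.8 g; cake flour: 3.5 cup; chopped walnuts: 34.1 g; whole-barley flour: 65.6 g; honey: 0.4 kg

Scaling factor: 35/20 = 7/4 = 1.75.
applesauce: 5 oz × 7/4 × 28.35 g/oz ÷ 246 g/cup ≈ 1.0 cup
sliced almonds: 1 tbsp × 7/4 ÷ 16 tbsp/cup × 108 g/cup ≈ 11.8 g
cake flour: 8 oz × 7/4 × 28.35 g/oz ÷ 114 g/cup ≈ 3.5 cup
chopped walnuts: (2 tbsp + 2 tsp = 8/3 tbsp) × 7/4 ÷ 16 tbsp/cup × 117 g/cup ≈ 34.1 g
whole-barley flour: 5 tbsp × 7/4 ÷ 16 tbsp/cup × 120 g/cup ≈ 65.6 g
honey: 0.75 cup × 7/4 × 340 g/cup ÷ 1000 g/kg ≈ 0.4 kg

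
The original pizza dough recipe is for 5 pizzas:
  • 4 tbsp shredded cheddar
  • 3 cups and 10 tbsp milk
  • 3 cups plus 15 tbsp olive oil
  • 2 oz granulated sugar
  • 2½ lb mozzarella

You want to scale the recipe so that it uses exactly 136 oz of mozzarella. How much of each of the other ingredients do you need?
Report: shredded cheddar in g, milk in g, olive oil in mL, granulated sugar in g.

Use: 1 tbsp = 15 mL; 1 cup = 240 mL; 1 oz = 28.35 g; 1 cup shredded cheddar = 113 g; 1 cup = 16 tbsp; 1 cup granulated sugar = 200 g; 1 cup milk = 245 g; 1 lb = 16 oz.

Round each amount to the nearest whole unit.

The original recipe has 40 oz of mozzarella, so the scaling factor is 136 ÷ 40 = 17/5 = 3.4.
shredded cheddar: 4 tbsp × 17/5 ÷ 16 tbsp/cup × 113 g/cup ≈ 96 g
milk: (3 cup + 10 tbsp = 3.625 cup) × 17/5 × 245 g/cup ≈ 3020 g
olive oil: (3 cup + 15 tbsp = 3.9375 cup) × 17/5 × 240 mL/cup = 3213 mL
granulated sugar: 2 oz × 17/5 × 28.35 g/oz ≈ 193 g

shredded cheddar: 96 g; milk: 3020 g; olive oil: 3213 mL; granulated sugar: 193 g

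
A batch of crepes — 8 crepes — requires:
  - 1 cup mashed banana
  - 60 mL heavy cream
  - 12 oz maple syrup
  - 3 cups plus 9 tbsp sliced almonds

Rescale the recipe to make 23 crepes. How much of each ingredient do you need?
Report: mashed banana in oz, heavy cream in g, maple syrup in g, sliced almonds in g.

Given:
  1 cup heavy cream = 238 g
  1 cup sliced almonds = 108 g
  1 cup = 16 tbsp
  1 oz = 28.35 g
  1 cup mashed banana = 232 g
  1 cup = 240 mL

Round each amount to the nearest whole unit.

mashed banana: 24 oz; heavy cream: 171 g; maple syrup: 978 g; sliced almonds: 1106 g

Scaling factor: 23/8 = 2.875.
mashed banana: 1 cup × 23/8 × 232 g/cup ÷ 28.35 g/oz ≈ 24 oz
heavy cream: 60 mL × 23/8 ÷ 240 mL/cup × 238 g/cup ≈ 171 g
maple syrup: 12 oz × 23/8 × 28.35 g/oz ≈ 978 g
sliced almonds: (3 cup + 9 tbsp = 3.5625 cup) × 23/8 × 108 g/cup ≈ 1106 g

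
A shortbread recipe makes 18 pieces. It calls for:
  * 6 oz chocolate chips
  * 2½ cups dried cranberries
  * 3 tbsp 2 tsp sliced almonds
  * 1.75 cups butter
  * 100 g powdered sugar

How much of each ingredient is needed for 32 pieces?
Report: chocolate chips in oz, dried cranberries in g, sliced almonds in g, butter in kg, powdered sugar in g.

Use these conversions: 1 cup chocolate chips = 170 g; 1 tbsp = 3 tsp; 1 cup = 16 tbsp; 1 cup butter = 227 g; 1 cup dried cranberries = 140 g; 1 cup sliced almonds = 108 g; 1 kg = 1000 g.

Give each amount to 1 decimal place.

chocolate chips: 10.7 oz; dried cranberries: 622.2 g; sliced almonds: 44.0 g; butter: 0.7 kg; powdered sugar: 177.8 g

Scaling factor: 32/18 = 16/9.
chocolate chips: 6 oz × 16/9 ≈ 10.7 oz
dried cranberries: 2.5 cup × 16/9 × 140 g/cup ≈ 622.2 g
sliced almonds: (3 tbsp + 2 tsp = 11/3 tbsp) × 16/9 ÷ 16 tbsp/cup × 108 g/cup = 44.0 g
butter: 1.75 cup × 16/9 × 227 g/cup ÷ 1000 g/kg ≈ 0.7 kg
powdered sugar: 100 g × 16/9 ≈ 177.8 g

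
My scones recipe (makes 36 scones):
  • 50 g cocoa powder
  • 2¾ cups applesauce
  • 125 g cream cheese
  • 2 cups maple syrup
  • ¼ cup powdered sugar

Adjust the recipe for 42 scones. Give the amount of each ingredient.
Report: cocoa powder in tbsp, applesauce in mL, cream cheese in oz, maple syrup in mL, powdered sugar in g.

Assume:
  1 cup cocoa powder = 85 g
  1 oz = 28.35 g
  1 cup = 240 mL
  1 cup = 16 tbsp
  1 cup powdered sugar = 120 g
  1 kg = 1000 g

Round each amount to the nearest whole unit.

Scaling factor: 42/36 = 7/6.
cocoa powder: 50 g × 7/6 ÷ 85 g/cup × 16 tbsp/cup ≈ 11 tbsp
applesauce: 2.75 cup × 7/6 × 240 mL/cup = 770 mL
cream cheese: 125 g × 7/6 ÷ 28.35 g/oz ≈ 5 oz
maple syrup: 2 cup × 7/6 × 240 mL/cup = 560 mL
powdered sugar: 0.25 cup × 7/6 × 120 g/cup = 35 g

cocoa powder: 11 tbsp; applesauce: 770 mL; cream cheese: 5 oz; maple syrup: 560 mL; powdered sugar: 35 g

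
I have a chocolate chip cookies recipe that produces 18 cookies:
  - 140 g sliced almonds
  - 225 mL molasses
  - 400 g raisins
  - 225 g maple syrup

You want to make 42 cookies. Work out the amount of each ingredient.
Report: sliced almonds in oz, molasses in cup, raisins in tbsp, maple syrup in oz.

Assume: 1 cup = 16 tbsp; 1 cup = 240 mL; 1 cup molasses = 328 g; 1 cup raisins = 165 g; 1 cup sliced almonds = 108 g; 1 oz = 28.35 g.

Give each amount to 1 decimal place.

Scaling factor: 42/18 = 7/3.
sliced almonds: 140 g × 7/3 ÷ 28.35 g/oz ≈ 11.5 oz
molasses: 225 mL × 7/3 ÷ 240 mL/cup ≈ 2.2 cup
raisins: 400 g × 7/3 ÷ 165 g/cup × 16 tbsp/cup ≈ 90.5 tbsp
maple syrup: 225 g × 7/3 ÷ 28.35 g/oz ≈ 18.5 oz

sliced almonds: 11.5 oz; molasses: 2.2 cup; raisins: 90.5 tbsp; maple syrup: 18.5 oz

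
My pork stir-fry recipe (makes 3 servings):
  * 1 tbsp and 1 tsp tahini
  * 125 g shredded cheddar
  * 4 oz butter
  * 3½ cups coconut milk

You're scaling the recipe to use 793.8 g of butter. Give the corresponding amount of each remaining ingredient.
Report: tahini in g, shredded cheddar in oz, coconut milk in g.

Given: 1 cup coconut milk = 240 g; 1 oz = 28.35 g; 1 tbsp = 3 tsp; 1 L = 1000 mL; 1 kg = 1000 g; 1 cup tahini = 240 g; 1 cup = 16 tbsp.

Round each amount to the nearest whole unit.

tahini: 140 g; shredded cheddar: 31 oz; coconut milk: 5880 g

The original recipe has 113.4 g of butter, so the scaling factor is 793.8 ÷ 113.4 = 7.
tahini: (1 tbsp + 1 tsp = 4/3 tbsp) × 7 ÷ 16 tbsp/cup × 240 g/cup = 140 g
shredded cheddar: 125 g × 7 ÷ 28.35 g/oz ≈ 31 oz
coconut milk: 3.5 cup × 7 × 240 g/cup = 5880 g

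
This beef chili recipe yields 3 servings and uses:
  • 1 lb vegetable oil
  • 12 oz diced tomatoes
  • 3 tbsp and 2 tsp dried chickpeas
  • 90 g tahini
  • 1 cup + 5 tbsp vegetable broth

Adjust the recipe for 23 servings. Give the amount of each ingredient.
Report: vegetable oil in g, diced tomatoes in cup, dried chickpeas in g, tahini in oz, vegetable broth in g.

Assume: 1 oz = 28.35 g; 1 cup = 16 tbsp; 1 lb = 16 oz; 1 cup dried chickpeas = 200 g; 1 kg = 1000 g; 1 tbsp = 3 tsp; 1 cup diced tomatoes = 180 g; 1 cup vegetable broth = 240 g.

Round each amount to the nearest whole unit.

vegetable oil: 3478 g; diced tomatoes: 14 cup; dried chickpeas: 351 g; tahini: 24 oz; vegetable broth: 2415 g

Scaling factor: 23/3.
vegetable oil: 1 lb × 23/3 × 16 oz/lb × 28.35 g/oz ≈ 3478 g
diced tomatoes: 12 oz × 23/3 × 28.35 g/oz ÷ 180 g/cup ≈ 14 cup
dried chickpeas: (3 tbsp + 2 tsp = 11/3 tbsp) × 23/3 ÷ 16 tbsp/cup × 200 g/cup ≈ 351 g
tahini: 90 g × 23/3 ÷ 28.35 g/oz ≈ 24 oz
vegetable broth: (1 cup + 5 tbsp = 1.3125 cup) × 23/3 × 240 g/cup = 2415 g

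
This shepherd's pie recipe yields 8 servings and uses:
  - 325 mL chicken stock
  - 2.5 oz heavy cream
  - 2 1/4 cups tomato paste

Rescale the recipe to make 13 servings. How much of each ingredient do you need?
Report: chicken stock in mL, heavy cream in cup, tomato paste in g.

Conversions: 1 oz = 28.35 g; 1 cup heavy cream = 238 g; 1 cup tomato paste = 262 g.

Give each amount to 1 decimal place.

Scaling factor: 13/8 = 1.625.
chicken stock: 325 mL × 13/8 ≈ 528.1 mL
heavy cream: 2.5 oz × 13/8 × 28.35 g/oz ÷ 238 g/cup ≈ 0.5 cup
tomato paste: 2.25 cup × 13/8 × 262 g/cup ≈ 957.9 g

chicken stock: 528.1 mL; heavy cream: 0.5 cup; tomato paste: 957.9 g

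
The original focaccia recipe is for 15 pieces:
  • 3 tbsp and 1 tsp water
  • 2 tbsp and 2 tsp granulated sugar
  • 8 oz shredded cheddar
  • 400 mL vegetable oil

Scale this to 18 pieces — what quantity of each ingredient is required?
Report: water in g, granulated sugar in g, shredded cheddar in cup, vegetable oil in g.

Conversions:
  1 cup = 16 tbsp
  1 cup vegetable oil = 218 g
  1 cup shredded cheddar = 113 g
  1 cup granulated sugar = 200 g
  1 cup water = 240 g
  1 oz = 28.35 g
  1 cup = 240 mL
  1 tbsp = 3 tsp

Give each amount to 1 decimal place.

Scaling factor: 18/15 = 6/5 = 1.2.
water: (3 tbsp + 1 tsp = 10/3 tbsp) × 6/5 ÷ 16 tbsp/cup × 240 g/cup = 60.0 g
granulated sugar: (2 tbsp + 2 tsp = 8/3 tbsp) × 6/5 ÷ 16 tbsp/cup × 200 g/cup = 40.0 g
shredded cheddar: 8 oz × 6/5 × 28.35 g/oz ÷ 113 g/cup ≈ 2.4 cup
vegetable oil: 400 mL × 6/5 ÷ 240 mL/cup × 218 g/cup = 436.0 g

water: 60.0 g; granulated sugar: 40.0 g; shredded cheddar: 2.4 cup; vegetable oil: 436.0 g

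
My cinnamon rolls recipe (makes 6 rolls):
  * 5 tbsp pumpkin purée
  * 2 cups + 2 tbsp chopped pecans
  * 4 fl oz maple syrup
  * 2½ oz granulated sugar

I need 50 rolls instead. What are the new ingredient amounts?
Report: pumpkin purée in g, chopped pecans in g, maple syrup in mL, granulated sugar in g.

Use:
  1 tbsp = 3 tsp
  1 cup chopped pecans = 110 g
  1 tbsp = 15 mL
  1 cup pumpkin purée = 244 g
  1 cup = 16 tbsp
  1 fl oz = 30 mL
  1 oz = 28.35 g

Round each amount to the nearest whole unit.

Scaling factor: 50/6 = 25/3.
pumpkin purée: 5 tbsp × 25/3 ÷ 16 tbsp/cup × 244 g/cup ≈ 635 g
chopped pecans: (2 cup + 2 tbsp = 2.125 cup) × 25/3 × 110 g/cup ≈ 1948 g
maple syrup: 4 fl oz × 25/3 × 30 mL/fl oz = 1000 mL
granulated sugar: 2.5 oz × 25/3 × 28.35 g/oz ≈ 591 g

pumpkin purée: 635 g; chopped pecans: 1948 g; maple syrup: 1000 mL; granulated sugar: 591 g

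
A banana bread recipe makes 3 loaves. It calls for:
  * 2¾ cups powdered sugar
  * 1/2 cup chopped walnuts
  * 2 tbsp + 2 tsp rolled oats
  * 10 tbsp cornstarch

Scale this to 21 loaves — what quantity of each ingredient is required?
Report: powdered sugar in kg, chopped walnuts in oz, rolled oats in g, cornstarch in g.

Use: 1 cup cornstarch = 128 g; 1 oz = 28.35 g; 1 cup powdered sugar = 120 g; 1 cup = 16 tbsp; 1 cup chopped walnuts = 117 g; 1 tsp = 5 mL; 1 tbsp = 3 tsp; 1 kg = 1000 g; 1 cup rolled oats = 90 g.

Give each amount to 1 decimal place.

Scaling factor: 21/3 = 7.
powdered sugar: 2.75 cup × 7 × 120 g/cup ÷ 1000 g/kg ≈ 2.3 kg
chopped walnuts: 0.5 cup × 7 × 117 g/cup ÷ 28.35 g/oz ≈ 14.4 oz
rolled oats: (2 tbsp + 2 tsp = 8/3 tbsp) × 7 ÷ 16 tbsp/cup × 90 g/cup = 105.0 g
cornstarch: 10 tbsp × 7 ÷ 16 tbsp/cup × 128 g/cup = 560.0 g

powdered sugar: 2.3 kg; chopped walnuts: 14.4 oz; rolled oats: 105.0 g; cornstarch: 560.0 g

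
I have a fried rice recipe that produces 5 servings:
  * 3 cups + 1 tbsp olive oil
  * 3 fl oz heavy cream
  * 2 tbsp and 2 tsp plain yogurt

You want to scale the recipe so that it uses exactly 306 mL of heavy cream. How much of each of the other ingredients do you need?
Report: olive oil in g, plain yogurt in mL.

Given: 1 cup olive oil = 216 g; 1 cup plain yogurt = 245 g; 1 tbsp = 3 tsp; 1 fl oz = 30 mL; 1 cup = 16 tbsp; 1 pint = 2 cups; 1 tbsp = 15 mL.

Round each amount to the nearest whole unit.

olive oil: 2249 g; plain yogurt: 136 mL

The original recipe has 90 mL of heavy cream, so the scaling factor is 306 ÷ 90 = 17/5 = 3.4.
olive oil: (3 cup + 1 tbsp = 3.0625 cup) × 17/5 × 216 g/cup ≈ 2249 g
plain yogurt: (2 tbsp + 2 tsp = 8/3 tbsp) × 17/5 × 15 mL/tbsp = 136 mL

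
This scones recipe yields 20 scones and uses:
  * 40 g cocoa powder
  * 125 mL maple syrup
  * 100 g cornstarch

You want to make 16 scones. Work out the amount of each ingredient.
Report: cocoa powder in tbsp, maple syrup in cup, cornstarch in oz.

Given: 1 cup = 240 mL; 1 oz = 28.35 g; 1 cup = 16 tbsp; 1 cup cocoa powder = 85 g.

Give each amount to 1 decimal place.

Scaling factor: 16/20 = 4/5 = 0.8.
cocoa powder: 40 g × 4/5 ÷ 85 g/cup × 16 tbsp/cup ≈ 6.0 tbsp
maple syrup: 125 mL × 4/5 ÷ 240 mL/cup ≈ 0.4 cup
cornstarch: 100 g × 4/5 ÷ 28.35 g/oz ≈ 2.8 oz

cocoa powder: 6.0 tbsp; maple syrup: 0.4 cup; cornstarch: 2.8 oz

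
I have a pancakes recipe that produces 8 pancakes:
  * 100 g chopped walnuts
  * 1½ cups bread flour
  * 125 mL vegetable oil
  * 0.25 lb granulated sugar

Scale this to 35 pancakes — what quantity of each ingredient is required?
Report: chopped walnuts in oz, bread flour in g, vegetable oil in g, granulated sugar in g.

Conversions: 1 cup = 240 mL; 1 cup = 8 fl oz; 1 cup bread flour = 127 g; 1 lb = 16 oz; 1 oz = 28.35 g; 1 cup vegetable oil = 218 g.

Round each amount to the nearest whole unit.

Scaling factor: 35/8 = 4.375.
chopped walnuts: 100 g × 35/8 ÷ 28.35 g/oz ≈ 15 oz
bread flour: 1.5 cup × 35/8 × 127 g/cup ≈ 833 g
vegetable oil: 125 mL × 35/8 ÷ 240 mL/cup × 218 g/cup ≈ 497 g
granulated sugar: 0.25 lb × 35/8 × 16 oz/lb × 28.35 g/oz ≈ 496 g

chopped walnuts: 15 oz; bread flour: 833 g; vegetable oil: 497 g; granulated sugar: 496 g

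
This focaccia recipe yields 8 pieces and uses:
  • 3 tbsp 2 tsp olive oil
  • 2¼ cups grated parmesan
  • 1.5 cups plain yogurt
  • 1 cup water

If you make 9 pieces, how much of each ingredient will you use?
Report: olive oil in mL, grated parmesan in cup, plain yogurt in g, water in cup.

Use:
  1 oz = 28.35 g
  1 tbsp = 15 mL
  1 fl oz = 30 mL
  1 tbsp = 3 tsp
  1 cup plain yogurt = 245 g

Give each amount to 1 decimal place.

Scaling factor: 9/8 = 1.125.
olive oil: (3 tbsp + 2 tsp = 11/3 tbsp) × 9/8 × 15 mL/tbsp ≈ 61.9 mL
grated parmesan: 2.25 cup × 9/8 ≈ 2.5 cup
plain yogurt: 1.5 cup × 9/8 × 245 g/cup ≈ 413.4 g
water: 1 cup × 9/8 ≈ 1.1 cup

olive oil: 61.9 mL; grated parmesan: 2.5 cup; plain yogurt: 413.4 g; water: 1.1 cup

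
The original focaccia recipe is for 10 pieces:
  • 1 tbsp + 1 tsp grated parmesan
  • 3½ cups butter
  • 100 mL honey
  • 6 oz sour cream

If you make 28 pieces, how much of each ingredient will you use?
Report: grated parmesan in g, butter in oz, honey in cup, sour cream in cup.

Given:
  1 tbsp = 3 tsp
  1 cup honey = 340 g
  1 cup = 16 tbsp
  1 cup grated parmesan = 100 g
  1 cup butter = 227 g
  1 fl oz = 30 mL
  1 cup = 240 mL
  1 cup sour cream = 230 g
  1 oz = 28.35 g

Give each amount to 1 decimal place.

Scaling factor: 28/10 = 14/5 = 2.8.
grated parmesan: (1 tbsp + 1 tsp = 4/3 tbsp) × 14/5 ÷ 16 tbsp/cup × 100 g/cup ≈ 23.3 g
butter: 3.5 cup × 14/5 × 227 g/cup ÷ 28.35 g/oz ≈ 78.5 oz
honey: 100 mL × 14/5 ÷ 240 mL/cup ≈ 1.2 cup
sour cream: 6 oz × 14/5 × 28.35 g/oz ÷ 230 g/cup ≈ 2.1 cup

grated parmesan: 23.3 g; butter: 78.5 oz; honey: 1.2 cup; sour cream: 2.1 cup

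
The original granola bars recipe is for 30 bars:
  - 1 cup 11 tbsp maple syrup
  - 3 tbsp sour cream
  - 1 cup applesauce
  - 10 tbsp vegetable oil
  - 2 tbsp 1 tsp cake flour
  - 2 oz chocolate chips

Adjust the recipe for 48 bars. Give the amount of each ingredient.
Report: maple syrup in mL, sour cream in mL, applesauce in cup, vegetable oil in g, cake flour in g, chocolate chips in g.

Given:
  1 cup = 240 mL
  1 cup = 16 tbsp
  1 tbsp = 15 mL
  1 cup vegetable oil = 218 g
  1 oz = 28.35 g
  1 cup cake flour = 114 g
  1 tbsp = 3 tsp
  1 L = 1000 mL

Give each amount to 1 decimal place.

Scaling factor: 48/30 = 8/5 = 1.6.
maple syrup: (1 cup + 11 tbsp = 1.6875 cup) × 8/5 × 240 mL/cup = 648.0 mL
sour cream: 3 tbsp × 8/5 × 15 mL/tbsp = 72.0 mL
applesauce: 1 cup × 8/5 = 1.6 cup
vegetable oil: 10 tbsp × 8/5 ÷ 16 tbsp/cup × 218 g/cup = 218.0 g
cake flour: (2 tbsp + 1 tsp = 7/3 tbsp) × 8/5 ÷ 16 tbsp/cup × 114 g/cup = 26.6 g
chocolate chips: 2 oz × 8/5 × 28.35 g/oz ≈ 90.7 g

maple syrup: 648.0 mL; sour cream: 72.0 mL; applesauce: 1.6 cup; vegetable oil: 218.0 g; cake flour: 26.6 g; chocolate chips: 90.7 g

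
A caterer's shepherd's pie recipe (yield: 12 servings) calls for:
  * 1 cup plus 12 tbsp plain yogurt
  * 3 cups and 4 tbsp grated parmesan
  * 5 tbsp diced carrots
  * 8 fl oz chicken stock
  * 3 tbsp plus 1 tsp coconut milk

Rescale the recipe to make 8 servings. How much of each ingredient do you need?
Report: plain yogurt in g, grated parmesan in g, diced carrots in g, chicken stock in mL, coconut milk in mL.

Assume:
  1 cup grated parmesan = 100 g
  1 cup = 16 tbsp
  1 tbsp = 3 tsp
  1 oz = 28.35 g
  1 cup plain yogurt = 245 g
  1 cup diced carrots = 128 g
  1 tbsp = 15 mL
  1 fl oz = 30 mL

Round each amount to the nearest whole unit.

Scaling factor: 8/12 = 2/3.
plain yogurt: (1 cup + 12 tbsp = 1.75 cup) × 2/3 × 245 g/cup ≈ 286 g
grated parmesan: (3 cup + 4 tbsp = 3.25 cup) × 2/3 × 100 g/cup ≈ 217 g
diced carrots: 5 tbsp × 2/3 ÷ 16 tbsp/cup × 128 g/cup ≈ 27 g
chicken stock: 8 fl oz × 2/3 × 30 mL/fl oz = 160 mL
coconut milk: (3 tbsp + 1 tsp = 10/3 tbsp) × 2/3 × 15 mL/tbsp ≈ 33 mL

plain yogurt: 286 g; grated parmesan: 217 g; diced carrots: 27 g; chicken stock: 160 mL; coconut milk: 33 mL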